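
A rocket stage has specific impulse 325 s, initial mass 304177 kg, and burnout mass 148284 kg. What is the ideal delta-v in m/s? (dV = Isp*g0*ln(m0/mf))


Ve = 325 * 9.81 = 3188.25 m/s
dV = 3188.25 * ln(304177/148284) = 2291 m/s

2291 m/s


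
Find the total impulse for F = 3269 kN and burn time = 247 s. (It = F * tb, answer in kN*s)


It = 3269 * 247 = 807443 kN*s

807443 kN*s


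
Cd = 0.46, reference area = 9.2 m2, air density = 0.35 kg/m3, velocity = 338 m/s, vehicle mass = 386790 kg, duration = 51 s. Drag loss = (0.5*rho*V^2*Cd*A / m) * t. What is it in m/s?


D = 0.5 * 0.35 * 338^2 * 0.46 * 9.2 = 84609.11 N
a = 84609.11 / 386790 = 0.2187 m/s2
dV = 0.2187 * 51 = 11.2 m/s

11.2 m/s


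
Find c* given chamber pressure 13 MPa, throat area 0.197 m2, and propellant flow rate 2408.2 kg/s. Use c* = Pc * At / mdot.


c* = 13e6 * 0.197 / 2408.2 = 1063 m/s

1063 m/s


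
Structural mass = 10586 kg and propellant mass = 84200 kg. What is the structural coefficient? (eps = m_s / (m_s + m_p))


eps = 10586 / (10586 + 84200) = 0.1117

0.1117


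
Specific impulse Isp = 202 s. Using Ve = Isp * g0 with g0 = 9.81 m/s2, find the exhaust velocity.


Ve = Isp * g0 = 202 * 9.81 = 1981.6 m/s

1981.6 m/s


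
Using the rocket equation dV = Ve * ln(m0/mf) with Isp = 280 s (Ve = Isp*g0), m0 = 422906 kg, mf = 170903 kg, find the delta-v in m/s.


Ve = 280 * 9.81 = 2746.8 m/s
dV = 2746.8 * ln(422906/170903) = 2489 m/s

2489 m/s


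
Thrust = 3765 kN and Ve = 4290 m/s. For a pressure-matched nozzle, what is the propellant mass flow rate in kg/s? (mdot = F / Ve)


mdot = F / Ve = 3765000 / 4290 = 877.6 kg/s

877.6 kg/s


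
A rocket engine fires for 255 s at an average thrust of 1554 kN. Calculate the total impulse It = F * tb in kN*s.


It = 1554 * 255 = 396270 kN*s

396270 kN*s


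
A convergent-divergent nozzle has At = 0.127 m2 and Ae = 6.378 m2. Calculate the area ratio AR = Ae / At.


AR = 6.378 / 0.127 = 50.2

50.2


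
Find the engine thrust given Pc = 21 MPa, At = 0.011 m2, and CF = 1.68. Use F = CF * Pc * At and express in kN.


F = 1.68 * 21e6 * 0.011 = 388080.0 N = 388.1 kN

388.1 kN


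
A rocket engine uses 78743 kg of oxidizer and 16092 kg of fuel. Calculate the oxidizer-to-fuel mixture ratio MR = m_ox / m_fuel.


MR = 78743 / 16092 = 4.89

4.89


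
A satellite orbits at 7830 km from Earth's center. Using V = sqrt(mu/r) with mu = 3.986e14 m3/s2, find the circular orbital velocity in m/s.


V = sqrt(3.986e14 / 7830000) = 7135 m/s

7135 m/s


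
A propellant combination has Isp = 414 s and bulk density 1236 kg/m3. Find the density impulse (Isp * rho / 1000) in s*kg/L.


rho*Isp = 414 * 1236 / 1000 = 512 s*kg/L

512 s*kg/L


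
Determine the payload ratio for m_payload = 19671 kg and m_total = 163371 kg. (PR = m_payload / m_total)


PR = 19671 / 163371 = 0.1204

0.1204


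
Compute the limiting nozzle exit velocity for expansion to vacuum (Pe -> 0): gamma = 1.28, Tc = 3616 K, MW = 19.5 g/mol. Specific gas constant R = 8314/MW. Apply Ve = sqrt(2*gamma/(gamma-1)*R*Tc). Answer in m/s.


R = 8314 / 19.5 = 426.36 J/(kg.K)
Ve = sqrt(2 * 1.28 / (1.28 - 1) * 426.36 * 3616) = 3754 m/s

3754 m/s


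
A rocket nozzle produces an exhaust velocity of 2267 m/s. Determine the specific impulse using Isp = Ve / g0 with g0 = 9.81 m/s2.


Isp = Ve / g0 = 2267 / 9.81 = 231.1 s

231.1 s


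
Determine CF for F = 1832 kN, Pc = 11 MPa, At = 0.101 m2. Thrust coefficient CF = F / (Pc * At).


CF = 1832000 / (11e6 * 0.101) = 1.65

1.65


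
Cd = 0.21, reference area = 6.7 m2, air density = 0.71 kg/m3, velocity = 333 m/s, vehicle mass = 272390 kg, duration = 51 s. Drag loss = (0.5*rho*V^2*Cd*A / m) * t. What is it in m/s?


D = 0.5 * 0.71 * 333^2 * 0.21 * 6.7 = 55387.39 N
a = 55387.39 / 272390 = 0.2033 m/s2
dV = 0.2033 * 51 = 10.4 m/s

10.4 m/s


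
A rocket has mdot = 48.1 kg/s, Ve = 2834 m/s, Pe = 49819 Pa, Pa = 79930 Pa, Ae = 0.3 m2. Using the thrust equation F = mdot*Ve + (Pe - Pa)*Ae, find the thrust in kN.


F = 48.1 * 2834 + (49819 - 79930) * 0.3 = 127282.0 N = 127.3 kN

127.3 kN


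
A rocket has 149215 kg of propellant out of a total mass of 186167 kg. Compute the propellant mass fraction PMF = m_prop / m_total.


PMF = 149215 / 186167 = 0.802

0.802


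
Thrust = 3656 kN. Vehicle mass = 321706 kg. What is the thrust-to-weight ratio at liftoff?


TWR = 3656000 / (321706 * 9.81) = 1.16

1.16


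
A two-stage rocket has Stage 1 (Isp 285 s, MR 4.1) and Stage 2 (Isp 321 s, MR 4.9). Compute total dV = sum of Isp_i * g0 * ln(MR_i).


dV1 = 285 * 9.81 * ln(4.1) = 3944.9 m/s
dV2 = 321 * 9.81 * ln(4.9) = 5004.5 m/s
Total dV = 3944.9 + 5004.5 = 8949.4 m/s ~ 8949 m/s

8949 m/s


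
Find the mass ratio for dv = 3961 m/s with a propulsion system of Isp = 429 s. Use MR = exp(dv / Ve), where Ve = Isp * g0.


Ve = 429 * 9.81 = 4208.49 m/s
MR = exp(3961 / 4208.49) = 2.563

2.563


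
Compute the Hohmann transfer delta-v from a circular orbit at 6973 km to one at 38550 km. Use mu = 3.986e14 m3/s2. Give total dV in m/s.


V1 = sqrt(mu/r1) = 7560.64 m/s
dV1 = V1*(sqrt(2*r2/(r1+r2)) - 1) = 2278.8 m/s
V2 = sqrt(mu/r2) = 3215.56 m/s
dV2 = V2*(1 - sqrt(2*r1/(r1+r2))) = 1435.78 m/s
Total dV = 3715 m/s

3715 m/s


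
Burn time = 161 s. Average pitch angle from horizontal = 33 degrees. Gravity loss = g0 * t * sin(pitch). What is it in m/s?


GL = 9.81 * 161 * sin(33 deg) = 860 m/s

860 m/s


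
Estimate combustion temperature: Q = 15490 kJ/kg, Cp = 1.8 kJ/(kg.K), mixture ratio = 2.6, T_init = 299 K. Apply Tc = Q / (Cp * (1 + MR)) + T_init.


Tc = 15490 / (1.8 * (1 + 2.6)) + 299 = 2689 K

2689 K


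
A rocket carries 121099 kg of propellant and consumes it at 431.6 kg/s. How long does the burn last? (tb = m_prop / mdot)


tb = 121099 / 431.6 = 280.6 s

280.6 s


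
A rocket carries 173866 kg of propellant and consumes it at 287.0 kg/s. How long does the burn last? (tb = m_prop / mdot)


tb = 173866 / 287.0 = 605.8 s

605.8 s


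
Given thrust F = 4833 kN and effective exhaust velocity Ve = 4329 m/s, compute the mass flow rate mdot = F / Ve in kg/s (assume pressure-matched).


mdot = F / Ve = 4833000 / 4329 = 1116.4 kg/s

1116.4 kg/s


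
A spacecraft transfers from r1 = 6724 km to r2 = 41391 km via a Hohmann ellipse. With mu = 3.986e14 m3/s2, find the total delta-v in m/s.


V1 = sqrt(mu/r1) = 7699.36 m/s
dV1 = V1*(sqrt(2*r2/(r1+r2)) - 1) = 2399.73 m/s
V2 = sqrt(mu/r2) = 3103.24 m/s
dV2 = V2*(1 - sqrt(2*r1/(r1+r2))) = 1462.64 m/s
Total dV = 3862 m/s

3862 m/s


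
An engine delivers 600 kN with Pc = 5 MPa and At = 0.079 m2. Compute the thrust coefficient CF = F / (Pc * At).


CF = 600000 / (5e6 * 0.079) = 1.52

1.52


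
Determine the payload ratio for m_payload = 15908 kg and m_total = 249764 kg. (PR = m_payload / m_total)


PR = 15908 / 249764 = 0.0637

0.0637


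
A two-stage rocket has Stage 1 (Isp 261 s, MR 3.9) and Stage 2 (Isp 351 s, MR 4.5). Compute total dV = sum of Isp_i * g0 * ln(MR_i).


dV1 = 261 * 9.81 * ln(3.9) = 3484.7 m/s
dV2 = 351 * 9.81 * ln(4.5) = 5179.0 m/s
Total dV = 3484.7 + 5179.0 = 8663.7 m/s ~ 8664 m/s

8664 m/s


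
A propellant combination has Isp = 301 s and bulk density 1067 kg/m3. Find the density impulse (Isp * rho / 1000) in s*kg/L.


rho*Isp = 301 * 1067 / 1000 = 321 s*kg/L

321 s*kg/L


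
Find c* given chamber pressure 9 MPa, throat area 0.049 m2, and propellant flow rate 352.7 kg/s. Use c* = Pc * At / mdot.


c* = 9e6 * 0.049 / 352.7 = 1250 m/s

1250 m/s


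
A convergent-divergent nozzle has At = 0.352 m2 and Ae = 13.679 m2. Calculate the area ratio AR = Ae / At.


AR = 13.679 / 0.352 = 38.9

38.9


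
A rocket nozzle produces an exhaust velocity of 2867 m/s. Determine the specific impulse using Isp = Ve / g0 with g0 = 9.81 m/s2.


Isp = Ve / g0 = 2867 / 9.81 = 292.3 s

292.3 s


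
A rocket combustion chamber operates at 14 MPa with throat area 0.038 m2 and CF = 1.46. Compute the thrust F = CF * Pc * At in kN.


F = 1.46 * 14e6 * 0.038 = 776720.0 N = 776.7 kN

776.7 kN


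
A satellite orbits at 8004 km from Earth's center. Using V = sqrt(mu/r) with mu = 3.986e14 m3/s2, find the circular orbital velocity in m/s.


V = sqrt(3.986e14 / 8004000) = 7057 m/s

7057 m/s


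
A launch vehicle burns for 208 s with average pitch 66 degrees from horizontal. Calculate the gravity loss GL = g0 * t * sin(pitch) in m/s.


GL = 9.81 * 208 * sin(66 deg) = 1864 m/s

1864 m/s


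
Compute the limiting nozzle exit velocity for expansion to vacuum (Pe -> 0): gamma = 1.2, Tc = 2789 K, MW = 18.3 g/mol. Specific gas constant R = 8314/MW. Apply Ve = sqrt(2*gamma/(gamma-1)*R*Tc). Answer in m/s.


R = 8314 / 18.3 = 454.32 J/(kg.K)
Ve = sqrt(2 * 1.2 / (1.2 - 1) * 454.32 * 2789) = 3899 m/s

3899 m/s


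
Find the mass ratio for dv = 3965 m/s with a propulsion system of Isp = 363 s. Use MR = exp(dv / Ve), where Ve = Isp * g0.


Ve = 363 * 9.81 = 3561.03 m/s
MR = exp(3965 / 3561.03) = 3.045

3.045


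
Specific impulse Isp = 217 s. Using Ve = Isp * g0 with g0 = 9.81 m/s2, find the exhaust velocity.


Ve = Isp * g0 = 217 * 9.81 = 2128.8 m/s

2128.8 m/s


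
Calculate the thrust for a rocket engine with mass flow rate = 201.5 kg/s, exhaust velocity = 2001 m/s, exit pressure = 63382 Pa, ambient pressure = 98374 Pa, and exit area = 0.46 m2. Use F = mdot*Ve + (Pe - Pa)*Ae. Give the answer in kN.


F = 201.5 * 2001 + (63382 - 98374) * 0.46 = 387105.0 N = 387.1 kN

387.1 kN


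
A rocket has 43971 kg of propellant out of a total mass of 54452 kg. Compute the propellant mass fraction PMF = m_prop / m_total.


PMF = 43971 / 54452 = 0.808

0.808


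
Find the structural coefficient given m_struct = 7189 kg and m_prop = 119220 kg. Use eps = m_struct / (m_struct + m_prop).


eps = 7189 / (7189 + 119220) = 0.0569

0.0569


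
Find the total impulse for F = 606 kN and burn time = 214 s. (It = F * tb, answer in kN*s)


It = 606 * 214 = 129684 kN*s

129684 kN*s


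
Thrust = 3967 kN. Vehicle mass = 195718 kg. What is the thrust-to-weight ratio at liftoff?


TWR = 3967000 / (195718 * 9.81) = 2.07

2.07


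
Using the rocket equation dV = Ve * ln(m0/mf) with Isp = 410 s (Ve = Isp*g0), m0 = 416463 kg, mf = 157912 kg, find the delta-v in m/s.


Ve = 410 * 9.81 = 4022.1 m/s
dV = 4022.1 * ln(416463/157912) = 3900 m/s

3900 m/s


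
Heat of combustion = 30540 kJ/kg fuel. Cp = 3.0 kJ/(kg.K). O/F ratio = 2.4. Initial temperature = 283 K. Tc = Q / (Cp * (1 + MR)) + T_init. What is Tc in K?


Tc = 30540 / (3.0 * (1 + 2.4)) + 283 = 3277 K

3277 K


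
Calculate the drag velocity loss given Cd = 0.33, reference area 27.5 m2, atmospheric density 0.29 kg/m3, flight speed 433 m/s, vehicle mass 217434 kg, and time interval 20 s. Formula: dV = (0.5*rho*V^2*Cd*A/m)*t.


D = 0.5 * 0.29 * 433^2 * 0.33 * 27.5 = 246712.09 N
a = 246712.09 / 217434 = 1.1347 m/s2
dV = 1.1347 * 20 = 22.7 m/s

22.7 m/s


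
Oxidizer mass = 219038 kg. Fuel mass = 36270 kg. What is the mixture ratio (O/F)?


MR = 219038 / 36270 = 6.04

6.04


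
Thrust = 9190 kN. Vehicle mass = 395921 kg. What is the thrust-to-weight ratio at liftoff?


TWR = 9190000 / (395921 * 9.81) = 2.37

2.37


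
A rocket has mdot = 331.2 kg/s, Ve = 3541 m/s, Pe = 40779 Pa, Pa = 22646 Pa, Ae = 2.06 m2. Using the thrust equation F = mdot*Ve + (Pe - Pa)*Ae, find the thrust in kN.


F = 331.2 * 3541 + (40779 - 22646) * 2.06 = 1.2101e+06 N = 1210.1 kN

1210.1 kN


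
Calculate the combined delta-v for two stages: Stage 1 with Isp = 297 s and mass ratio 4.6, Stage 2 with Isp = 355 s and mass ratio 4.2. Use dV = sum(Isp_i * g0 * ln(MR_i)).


dV1 = 297 * 9.81 * ln(4.6) = 4446.3 m/s
dV2 = 355 * 9.81 * ln(4.2) = 4997.8 m/s
Total dV = 4446.3 + 4997.8 = 9444.1 m/s ~ 9444 m/s

9444 m/s


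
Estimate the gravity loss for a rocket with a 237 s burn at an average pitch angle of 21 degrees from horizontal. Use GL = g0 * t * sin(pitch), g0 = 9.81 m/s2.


GL = 9.81 * 237 * sin(21 deg) = 833 m/s

833 m/s


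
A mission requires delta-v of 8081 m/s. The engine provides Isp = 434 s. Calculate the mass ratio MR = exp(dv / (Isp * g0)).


Ve = 434 * 9.81 = 4257.54 m/s
MR = exp(8081 / 4257.54) = 6.673

6.673


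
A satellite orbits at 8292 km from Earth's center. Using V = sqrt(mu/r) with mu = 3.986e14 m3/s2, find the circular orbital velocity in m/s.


V = sqrt(3.986e14 / 8292000) = 6933 m/s

6933 m/s


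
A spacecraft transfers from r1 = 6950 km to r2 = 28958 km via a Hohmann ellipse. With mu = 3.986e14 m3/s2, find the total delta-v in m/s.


V1 = sqrt(mu/r1) = 7573.14 m/s
dV1 = V1*(sqrt(2*r2/(r1+r2)) - 1) = 2044.75 m/s
V2 = sqrt(mu/r2) = 3710.09 m/s
dV2 = V2*(1 - sqrt(2*r1/(r1+r2))) = 1401.77 m/s
Total dV = 3447 m/s

3447 m/s


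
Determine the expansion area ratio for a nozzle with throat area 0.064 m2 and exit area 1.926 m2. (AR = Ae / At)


AR = 1.926 / 0.064 = 30.1

30.1


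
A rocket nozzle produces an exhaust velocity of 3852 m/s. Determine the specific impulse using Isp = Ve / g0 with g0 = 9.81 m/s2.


Isp = Ve / g0 = 3852 / 9.81 = 392.7 s

392.7 s


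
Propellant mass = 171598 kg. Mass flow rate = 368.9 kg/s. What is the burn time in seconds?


tb = 171598 / 368.9 = 465.2 s

465.2 s


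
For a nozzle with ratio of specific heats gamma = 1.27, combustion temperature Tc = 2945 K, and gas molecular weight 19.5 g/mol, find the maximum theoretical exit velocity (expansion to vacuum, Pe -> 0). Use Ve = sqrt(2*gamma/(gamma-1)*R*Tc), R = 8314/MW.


R = 8314 / 19.5 = 426.36 J/(kg.K)
Ve = sqrt(2 * 1.27 / (1.27 - 1) * 426.36 * 2945) = 3437 m/s

3437 m/s


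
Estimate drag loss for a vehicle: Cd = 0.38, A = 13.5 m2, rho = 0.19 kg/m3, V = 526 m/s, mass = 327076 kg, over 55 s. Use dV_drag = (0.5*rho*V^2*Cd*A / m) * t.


D = 0.5 * 0.19 * 526^2 * 0.38 * 13.5 = 134838.05 N
a = 134838.05 / 327076 = 0.4123 m/s2
dV = 0.4123 * 55 = 22.7 m/s

22.7 m/s


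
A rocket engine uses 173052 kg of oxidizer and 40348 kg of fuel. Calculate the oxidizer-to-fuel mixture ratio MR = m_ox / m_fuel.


MR = 173052 / 40348 = 4.29

4.29


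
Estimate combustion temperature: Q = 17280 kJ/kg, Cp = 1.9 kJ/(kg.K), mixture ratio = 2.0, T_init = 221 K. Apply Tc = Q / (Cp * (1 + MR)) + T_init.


Tc = 17280 / (1.9 * (1 + 2.0)) + 221 = 3253 K

3253 K


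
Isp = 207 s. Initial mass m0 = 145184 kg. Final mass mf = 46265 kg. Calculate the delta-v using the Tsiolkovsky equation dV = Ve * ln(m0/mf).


Ve = 207 * 9.81 = 2030.67 m/s
dV = 2030.67 * ln(145184/46265) = 2322 m/s

2322 m/s


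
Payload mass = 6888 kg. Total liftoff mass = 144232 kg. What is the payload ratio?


PR = 6888 / 144232 = 0.0478

0.0478


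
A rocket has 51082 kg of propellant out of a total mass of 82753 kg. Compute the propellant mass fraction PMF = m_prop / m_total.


PMF = 51082 / 82753 = 0.617

0.617


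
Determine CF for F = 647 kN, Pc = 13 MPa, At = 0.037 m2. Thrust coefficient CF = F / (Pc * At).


CF = 647000 / (13e6 * 0.037) = 1.35

1.35


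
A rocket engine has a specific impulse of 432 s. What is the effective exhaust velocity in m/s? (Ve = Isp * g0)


Ve = Isp * g0 = 432 * 9.81 = 4237.9 m/s

4237.9 m/s


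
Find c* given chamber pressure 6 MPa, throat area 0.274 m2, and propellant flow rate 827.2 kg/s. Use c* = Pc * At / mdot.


c* = 6e6 * 0.274 / 827.2 = 1987 m/s

1987 m/s


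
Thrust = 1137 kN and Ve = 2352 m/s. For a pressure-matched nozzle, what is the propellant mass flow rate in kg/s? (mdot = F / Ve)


mdot = F / Ve = 1137000 / 2352 = 483.4 kg/s

483.4 kg/s


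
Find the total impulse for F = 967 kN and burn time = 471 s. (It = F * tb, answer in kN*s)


It = 967 * 471 = 455457 kN*s

455457 kN*s


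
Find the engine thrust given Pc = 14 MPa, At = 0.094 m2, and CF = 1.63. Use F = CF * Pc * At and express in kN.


F = 1.63 * 14e6 * 0.094 = 2.1451e+06 N = 2145.1 kN

2145.1 kN


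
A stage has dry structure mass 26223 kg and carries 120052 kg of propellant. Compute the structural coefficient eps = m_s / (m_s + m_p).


eps = 26223 / (26223 + 120052) = 0.1793

0.1793


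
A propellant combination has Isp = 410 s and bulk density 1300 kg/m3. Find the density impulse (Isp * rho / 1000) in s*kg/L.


rho*Isp = 410 * 1300 / 1000 = 533 s*kg/L

533 s*kg/L


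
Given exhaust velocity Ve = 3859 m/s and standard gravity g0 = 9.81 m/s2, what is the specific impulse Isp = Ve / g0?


Isp = Ve / g0 = 3859 / 9.81 = 393.4 s

393.4 s


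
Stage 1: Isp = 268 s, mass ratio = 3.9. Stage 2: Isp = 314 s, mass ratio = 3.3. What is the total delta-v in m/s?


dV1 = 268 * 9.81 * ln(3.9) = 3578.1 m/s
dV2 = 314 * 9.81 * ln(3.3) = 3677.7 m/s
Total dV = 3578.1 + 3677.7 = 7255.8 m/s ~ 7256 m/s

7256 m/s


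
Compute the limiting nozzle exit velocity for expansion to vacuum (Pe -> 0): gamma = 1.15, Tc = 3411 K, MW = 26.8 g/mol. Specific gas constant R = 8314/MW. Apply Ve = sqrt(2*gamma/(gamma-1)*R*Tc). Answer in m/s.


R = 8314 / 26.8 = 310.22 J/(kg.K)
Ve = sqrt(2 * 1.15 / (1.15 - 1) * 310.22 * 3411) = 4028 m/s

4028 m/s


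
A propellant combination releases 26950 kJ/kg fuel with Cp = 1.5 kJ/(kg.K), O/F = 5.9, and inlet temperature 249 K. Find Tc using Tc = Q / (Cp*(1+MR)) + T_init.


Tc = 26950 / (1.5 * (1 + 5.9)) + 249 = 2853 K

2853 K


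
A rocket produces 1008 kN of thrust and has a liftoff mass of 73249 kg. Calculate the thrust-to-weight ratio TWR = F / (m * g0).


TWR = 1008000 / (73249 * 9.81) = 1.4

1.4


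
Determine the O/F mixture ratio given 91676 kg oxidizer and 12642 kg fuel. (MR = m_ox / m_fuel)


MR = 91676 / 12642 = 7.25

7.25


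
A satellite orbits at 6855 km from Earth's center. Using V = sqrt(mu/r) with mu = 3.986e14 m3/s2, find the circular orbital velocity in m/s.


V = sqrt(3.986e14 / 6855000) = 7625 m/s

7625 m/s


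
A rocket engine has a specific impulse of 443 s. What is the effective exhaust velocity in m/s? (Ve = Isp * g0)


Ve = Isp * g0 = 443 * 9.81 = 4345.8 m/s

4345.8 m/s


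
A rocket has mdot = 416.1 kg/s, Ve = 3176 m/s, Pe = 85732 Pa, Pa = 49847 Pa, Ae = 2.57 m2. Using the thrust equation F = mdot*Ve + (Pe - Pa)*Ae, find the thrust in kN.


F = 416.1 * 3176 + (85732 - 49847) * 2.57 = 1.4138e+06 N = 1413.8 kN

1413.8 kN


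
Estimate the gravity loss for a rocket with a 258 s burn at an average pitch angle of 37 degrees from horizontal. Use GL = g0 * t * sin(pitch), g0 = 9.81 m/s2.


GL = 9.81 * 258 * sin(37 deg) = 1523 m/s

1523 m/s


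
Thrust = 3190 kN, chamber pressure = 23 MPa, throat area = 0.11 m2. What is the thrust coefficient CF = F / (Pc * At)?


CF = 3190000 / (23e6 * 0.11) = 1.26

1.26


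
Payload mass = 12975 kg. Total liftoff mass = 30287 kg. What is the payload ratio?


PR = 12975 / 30287 = 0.4284

0.4284


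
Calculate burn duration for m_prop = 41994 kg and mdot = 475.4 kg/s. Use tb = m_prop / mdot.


tb = 41994 / 475.4 = 88.3 s

88.3 s


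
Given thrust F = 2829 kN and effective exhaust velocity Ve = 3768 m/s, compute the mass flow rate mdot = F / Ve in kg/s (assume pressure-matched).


mdot = F / Ve = 2829000 / 3768 = 750.8 kg/s

750.8 kg/s


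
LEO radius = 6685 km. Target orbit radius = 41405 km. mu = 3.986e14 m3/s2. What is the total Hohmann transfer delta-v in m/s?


V1 = sqrt(mu/r1) = 7721.79 m/s
dV1 = V1*(sqrt(2*r2/(r1+r2)) - 1) = 2411.07 m/s
V2 = sqrt(mu/r2) = 3102.72 m/s
dV2 = V2*(1 - sqrt(2*r1/(r1+r2))) = 1466.73 m/s
Total dV = 3878 m/s

3878 m/s


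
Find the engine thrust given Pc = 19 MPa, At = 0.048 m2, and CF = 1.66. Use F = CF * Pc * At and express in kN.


F = 1.66 * 19e6 * 0.048 = 1.5139e+06 N = 1513.9 kN

1513.9 kN


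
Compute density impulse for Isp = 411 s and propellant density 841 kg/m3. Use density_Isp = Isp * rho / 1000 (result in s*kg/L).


rho*Isp = 411 * 841 / 1000 = 346 s*kg/L

346 s*kg/L


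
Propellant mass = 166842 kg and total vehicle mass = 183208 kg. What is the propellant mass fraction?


PMF = 166842 / 183208 = 0.911

0.911


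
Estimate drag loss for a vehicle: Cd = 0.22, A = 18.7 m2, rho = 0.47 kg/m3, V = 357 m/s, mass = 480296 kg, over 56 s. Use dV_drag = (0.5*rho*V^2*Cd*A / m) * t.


D = 0.5 * 0.47 * 357^2 * 0.22 * 18.7 = 123216.42 N
a = 123216.42 / 480296 = 0.2565 m/s2
dV = 0.2565 * 56 = 14.4 m/s

14.4 m/s


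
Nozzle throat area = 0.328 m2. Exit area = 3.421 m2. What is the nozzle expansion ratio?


AR = 3.421 / 0.328 = 10.4

10.4


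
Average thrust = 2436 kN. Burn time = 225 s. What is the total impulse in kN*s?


It = 2436 * 225 = 548100 kN*s

548100 kN*s


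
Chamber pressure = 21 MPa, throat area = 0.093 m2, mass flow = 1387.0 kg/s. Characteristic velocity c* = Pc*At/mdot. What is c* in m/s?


c* = 21e6 * 0.093 / 1387.0 = 1408 m/s

1408 m/s


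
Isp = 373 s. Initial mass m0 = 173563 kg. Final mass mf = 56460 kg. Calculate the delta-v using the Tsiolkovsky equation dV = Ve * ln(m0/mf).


Ve = 373 * 9.81 = 3659.13 m/s
dV = 3659.13 * ln(173563/56460) = 4109 m/s

4109 m/s


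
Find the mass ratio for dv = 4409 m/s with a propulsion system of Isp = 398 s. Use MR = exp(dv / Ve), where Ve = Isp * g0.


Ve = 398 * 9.81 = 3904.38 m/s
MR = exp(4409 / 3904.38) = 3.093

3.093


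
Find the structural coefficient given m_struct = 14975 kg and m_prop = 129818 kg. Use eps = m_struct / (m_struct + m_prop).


eps = 14975 / (14975 + 129818) = 0.1034

0.1034


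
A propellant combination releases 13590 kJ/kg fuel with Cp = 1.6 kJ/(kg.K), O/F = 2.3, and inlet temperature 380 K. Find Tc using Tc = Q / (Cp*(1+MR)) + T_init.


Tc = 13590 / (1.6 * (1 + 2.3)) + 380 = 2954 K

2954 K


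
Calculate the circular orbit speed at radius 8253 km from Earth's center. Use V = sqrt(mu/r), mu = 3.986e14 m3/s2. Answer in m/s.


V = sqrt(3.986e14 / 8253000) = 6950 m/s

6950 m/s


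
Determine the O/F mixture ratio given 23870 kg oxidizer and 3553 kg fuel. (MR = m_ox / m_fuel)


MR = 23870 / 3553 = 6.72

6.72


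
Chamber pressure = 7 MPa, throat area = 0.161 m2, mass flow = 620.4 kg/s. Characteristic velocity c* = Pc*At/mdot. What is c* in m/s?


c* = 7e6 * 0.161 / 620.4 = 1817 m/s

1817 m/s


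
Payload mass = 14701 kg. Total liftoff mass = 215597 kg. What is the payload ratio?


PR = 14701 / 215597 = 0.0682

0.0682


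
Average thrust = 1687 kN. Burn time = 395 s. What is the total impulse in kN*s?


It = 1687 * 395 = 666365 kN*s

666365 kN*s


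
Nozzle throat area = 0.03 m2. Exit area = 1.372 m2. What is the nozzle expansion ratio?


AR = 1.372 / 0.03 = 45.7

45.7


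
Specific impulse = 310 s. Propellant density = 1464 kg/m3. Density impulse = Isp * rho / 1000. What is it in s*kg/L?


rho*Isp = 310 * 1464 / 1000 = 454 s*kg/L

454 s*kg/L


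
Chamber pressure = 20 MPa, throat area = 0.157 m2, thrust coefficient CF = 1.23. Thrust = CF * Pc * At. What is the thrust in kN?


F = 1.23 * 20e6 * 0.157 = 3.8622e+06 N = 3862.2 kN

3862.2 kN


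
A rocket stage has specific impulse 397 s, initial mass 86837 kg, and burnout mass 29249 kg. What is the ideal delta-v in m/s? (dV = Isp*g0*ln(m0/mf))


Ve = 397 * 9.81 = 3894.57 m/s
dV = 3894.57 * ln(86837/29249) = 4238 m/s

4238 m/s


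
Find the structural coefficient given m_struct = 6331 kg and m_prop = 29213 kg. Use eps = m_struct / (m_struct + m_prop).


eps = 6331 / (6331 + 29213) = 0.1781

0.1781


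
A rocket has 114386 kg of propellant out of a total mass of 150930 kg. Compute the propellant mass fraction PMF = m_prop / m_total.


PMF = 114386 / 150930 = 0.758

0.758


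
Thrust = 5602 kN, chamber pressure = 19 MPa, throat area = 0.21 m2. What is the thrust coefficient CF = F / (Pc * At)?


CF = 5602000 / (19e6 * 0.21) = 1.4

1.4


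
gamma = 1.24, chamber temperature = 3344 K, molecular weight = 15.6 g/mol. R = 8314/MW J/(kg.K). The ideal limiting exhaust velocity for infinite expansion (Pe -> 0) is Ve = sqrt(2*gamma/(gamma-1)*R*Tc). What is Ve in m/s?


R = 8314 / 15.6 = 532.95 J/(kg.K)
Ve = sqrt(2 * 1.24 / (1.24 - 1) * 532.95 * 3344) = 4291 m/s

4291 m/s


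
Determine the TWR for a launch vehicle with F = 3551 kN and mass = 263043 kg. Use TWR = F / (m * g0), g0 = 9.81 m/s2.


TWR = 3551000 / (263043 * 9.81) = 1.38

1.38


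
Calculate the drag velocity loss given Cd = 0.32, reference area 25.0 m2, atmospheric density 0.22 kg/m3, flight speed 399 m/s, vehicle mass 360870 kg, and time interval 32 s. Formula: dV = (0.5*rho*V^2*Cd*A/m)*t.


D = 0.5 * 0.22 * 399^2 * 0.32 * 25.0 = 140096.88 N
a = 140096.88 / 360870 = 0.3882 m/s2
dV = 0.3882 * 32 = 12.4 m/s

12.4 m/s


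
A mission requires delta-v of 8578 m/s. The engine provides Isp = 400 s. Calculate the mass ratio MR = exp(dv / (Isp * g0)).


Ve = 400 * 9.81 = 3924.0 m/s
MR = exp(8578 / 3924.0) = 8.9

8.9


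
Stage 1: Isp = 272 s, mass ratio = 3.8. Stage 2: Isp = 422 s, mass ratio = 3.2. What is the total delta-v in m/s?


dV1 = 272 * 9.81 * ln(3.8) = 3562.2 m/s
dV2 = 422 * 9.81 * ln(3.2) = 4815.2 m/s
Total dV = 3562.2 + 4815.2 = 8377.4 m/s ~ 8377 m/s

8377 m/s


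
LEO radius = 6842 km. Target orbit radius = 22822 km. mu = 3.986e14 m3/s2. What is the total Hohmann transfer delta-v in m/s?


V1 = sqrt(mu/r1) = 7632.68 m/s
dV1 = V1*(sqrt(2*r2/(r1+r2)) - 1) = 1835.23 m/s
V2 = sqrt(mu/r2) = 4179.19 m/s
dV2 = V2*(1 - sqrt(2*r1/(r1+r2))) = 1340.72 m/s
Total dV = 3176 m/s

3176 m/s


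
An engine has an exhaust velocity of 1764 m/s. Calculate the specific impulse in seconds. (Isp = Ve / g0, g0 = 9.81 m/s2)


Isp = Ve / g0 = 1764 / 9.81 = 179.8 s

179.8 s


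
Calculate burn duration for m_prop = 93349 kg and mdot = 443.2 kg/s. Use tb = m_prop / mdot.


tb = 93349 / 443.2 = 210.6 s

210.6 s


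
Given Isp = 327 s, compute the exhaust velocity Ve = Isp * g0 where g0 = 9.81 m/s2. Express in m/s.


Ve = Isp * g0 = 327 * 9.81 = 3207.9 m/s

3207.9 m/s


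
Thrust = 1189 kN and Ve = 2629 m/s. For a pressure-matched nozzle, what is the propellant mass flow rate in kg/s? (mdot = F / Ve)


mdot = F / Ve = 1189000 / 2629 = 452.3 kg/s

452.3 kg/s


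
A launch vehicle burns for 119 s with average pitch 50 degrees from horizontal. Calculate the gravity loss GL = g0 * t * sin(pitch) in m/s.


GL = 9.81 * 119 * sin(50 deg) = 894 m/s

894 m/s


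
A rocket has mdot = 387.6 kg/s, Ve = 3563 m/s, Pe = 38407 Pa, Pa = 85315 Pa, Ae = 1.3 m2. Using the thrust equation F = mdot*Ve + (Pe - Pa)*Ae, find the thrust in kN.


F = 387.6 * 3563 + (38407 - 85315) * 1.3 = 1.3200e+06 N = 1320.0 kN

1320.0 kN


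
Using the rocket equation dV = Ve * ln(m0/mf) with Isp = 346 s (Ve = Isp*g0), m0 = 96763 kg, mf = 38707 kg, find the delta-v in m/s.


Ve = 346 * 9.81 = 3394.26 m/s
dV = 3394.26 * ln(96763/38707) = 3110 m/s

3110 m/s


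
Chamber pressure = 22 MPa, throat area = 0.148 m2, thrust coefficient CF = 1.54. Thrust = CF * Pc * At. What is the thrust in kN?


F = 1.54 * 22e6 * 0.148 = 5.0142e+06 N = 5014.2 kN

5014.2 kN


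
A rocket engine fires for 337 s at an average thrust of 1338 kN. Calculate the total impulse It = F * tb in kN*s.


It = 1338 * 337 = 450906 kN*s

450906 kN*s


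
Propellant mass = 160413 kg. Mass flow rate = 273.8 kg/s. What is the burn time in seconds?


tb = 160413 / 273.8 = 585.9 s

585.9 s


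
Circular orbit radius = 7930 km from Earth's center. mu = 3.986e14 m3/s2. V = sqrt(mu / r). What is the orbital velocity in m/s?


V = sqrt(3.986e14 / 7930000) = 7090 m/s

7090 m/s


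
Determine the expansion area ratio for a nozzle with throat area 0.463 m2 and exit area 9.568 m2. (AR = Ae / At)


AR = 9.568 / 0.463 = 20.7

20.7


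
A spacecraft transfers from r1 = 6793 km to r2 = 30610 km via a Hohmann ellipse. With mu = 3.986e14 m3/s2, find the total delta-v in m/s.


V1 = sqrt(mu/r1) = 7660.16 m/s
dV1 = V1*(sqrt(2*r2/(r1+r2)) - 1) = 2139.96 m/s
V2 = sqrt(mu/r2) = 3608.59 m/s
dV2 = V2*(1 - sqrt(2*r1/(r1+r2))) = 1433.73 m/s
Total dV = 3574 m/s

3574 m/s


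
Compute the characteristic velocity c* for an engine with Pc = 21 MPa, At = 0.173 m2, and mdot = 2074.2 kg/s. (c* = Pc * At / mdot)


c* = 21e6 * 0.173 / 2074.2 = 1752 m/s

1752 m/s


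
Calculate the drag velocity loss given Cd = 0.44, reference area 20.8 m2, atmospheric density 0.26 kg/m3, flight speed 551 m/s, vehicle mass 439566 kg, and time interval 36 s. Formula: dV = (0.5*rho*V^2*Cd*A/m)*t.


D = 0.5 * 0.26 * 551^2 * 0.44 * 20.8 = 361212.33 N
a = 361212.33 / 439566 = 0.8217 m/s2
dV = 0.8217 * 36 = 29.6 m/s

29.6 m/s


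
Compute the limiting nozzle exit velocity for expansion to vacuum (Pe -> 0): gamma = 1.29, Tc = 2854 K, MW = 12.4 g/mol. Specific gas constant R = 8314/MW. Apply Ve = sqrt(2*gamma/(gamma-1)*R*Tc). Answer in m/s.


R = 8314 / 12.4 = 670.48 J/(kg.K)
Ve = sqrt(2 * 1.29 / (1.29 - 1) * 670.48 * 2854) = 4126 m/s

4126 m/s


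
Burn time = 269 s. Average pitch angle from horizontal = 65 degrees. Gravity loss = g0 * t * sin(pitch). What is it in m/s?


GL = 9.81 * 269 * sin(65 deg) = 2392 m/s

2392 m/s


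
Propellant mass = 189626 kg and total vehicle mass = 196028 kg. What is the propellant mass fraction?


PMF = 189626 / 196028 = 0.967

0.967


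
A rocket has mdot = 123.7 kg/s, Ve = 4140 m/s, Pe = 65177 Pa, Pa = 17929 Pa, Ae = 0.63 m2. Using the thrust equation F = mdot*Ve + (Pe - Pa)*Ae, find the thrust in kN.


F = 123.7 * 4140 + (65177 - 17929) * 0.63 = 541884.0 N = 541.9 kN

541.9 kN


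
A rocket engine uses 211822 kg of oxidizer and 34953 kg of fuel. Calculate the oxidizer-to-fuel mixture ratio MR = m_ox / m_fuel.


MR = 211822 / 34953 = 6.06

6.06


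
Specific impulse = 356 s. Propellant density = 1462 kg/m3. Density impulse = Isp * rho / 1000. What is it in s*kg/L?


rho*Isp = 356 * 1462 / 1000 = 520 s*kg/L

520 s*kg/L


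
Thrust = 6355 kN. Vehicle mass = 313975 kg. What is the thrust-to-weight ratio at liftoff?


TWR = 6355000 / (313975 * 9.81) = 2.06

2.06


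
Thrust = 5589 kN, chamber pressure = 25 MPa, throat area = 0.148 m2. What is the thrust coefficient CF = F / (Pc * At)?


CF = 5589000 / (25e6 * 0.148) = 1.51

1.51


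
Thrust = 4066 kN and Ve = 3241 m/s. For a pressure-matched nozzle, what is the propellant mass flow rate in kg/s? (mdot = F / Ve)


mdot = F / Ve = 4066000 / 3241 = 1254.6 kg/s

1254.6 kg/s


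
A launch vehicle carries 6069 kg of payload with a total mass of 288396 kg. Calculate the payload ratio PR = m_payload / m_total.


PR = 6069 / 288396 = 0.021

0.021


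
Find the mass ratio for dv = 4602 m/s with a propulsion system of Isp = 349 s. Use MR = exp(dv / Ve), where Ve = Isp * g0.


Ve = 349 * 9.81 = 3423.69 m/s
MR = exp(4602 / 3423.69) = 3.835

3.835


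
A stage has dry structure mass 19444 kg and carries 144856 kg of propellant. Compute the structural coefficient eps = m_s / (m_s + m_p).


eps = 19444 / (19444 + 144856) = 0.1183

0.1183


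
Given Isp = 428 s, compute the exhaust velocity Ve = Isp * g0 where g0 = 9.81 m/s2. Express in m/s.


Ve = Isp * g0 = 428 * 9.81 = 4198.7 m/s

4198.7 m/s


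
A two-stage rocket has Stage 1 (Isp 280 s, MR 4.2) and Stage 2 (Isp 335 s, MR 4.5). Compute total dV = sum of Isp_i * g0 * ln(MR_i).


dV1 = 280 * 9.81 * ln(4.2) = 3941.9 m/s
dV2 = 335 * 9.81 * ln(4.5) = 4942.9 m/s
Total dV = 3941.9 + 4942.9 = 8884.8 m/s ~ 8885 m/s

8885 m/s


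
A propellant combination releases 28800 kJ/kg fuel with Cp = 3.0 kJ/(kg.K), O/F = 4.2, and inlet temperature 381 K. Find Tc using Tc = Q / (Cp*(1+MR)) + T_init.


Tc = 28800 / (3.0 * (1 + 4.2)) + 381 = 2227 K

2227 K


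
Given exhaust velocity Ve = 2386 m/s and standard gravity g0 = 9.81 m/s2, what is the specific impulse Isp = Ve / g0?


Isp = Ve / g0 = 2386 / 9.81 = 243.2 s

243.2 s


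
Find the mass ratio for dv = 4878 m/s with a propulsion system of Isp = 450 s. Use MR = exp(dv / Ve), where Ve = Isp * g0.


Ve = 450 * 9.81 = 4414.5 m/s
MR = exp(4878 / 4414.5) = 3.019

3.019


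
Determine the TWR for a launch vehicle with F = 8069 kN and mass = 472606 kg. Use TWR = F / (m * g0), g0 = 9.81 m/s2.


TWR = 8069000 / (472606 * 9.81) = 1.74

1.74


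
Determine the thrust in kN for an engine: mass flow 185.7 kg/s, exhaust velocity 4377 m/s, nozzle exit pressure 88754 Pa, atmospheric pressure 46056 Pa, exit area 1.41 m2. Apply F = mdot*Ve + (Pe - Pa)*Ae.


F = 185.7 * 4377 + (88754 - 46056) * 1.41 = 873013.0 N = 873.0 kN

873.0 kN


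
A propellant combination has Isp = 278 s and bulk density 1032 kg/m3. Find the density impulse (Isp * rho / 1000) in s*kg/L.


rho*Isp = 278 * 1032 / 1000 = 287 s*kg/L

287 s*kg/L


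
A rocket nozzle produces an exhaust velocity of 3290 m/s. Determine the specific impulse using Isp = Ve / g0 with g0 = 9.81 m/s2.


Isp = Ve / g0 = 3290 / 9.81 = 335.4 s

335.4 s


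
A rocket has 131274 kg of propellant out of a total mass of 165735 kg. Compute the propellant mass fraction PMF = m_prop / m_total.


PMF = 131274 / 165735 = 0.792

0.792


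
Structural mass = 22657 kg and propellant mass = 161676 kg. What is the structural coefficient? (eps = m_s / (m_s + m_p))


eps = 22657 / (22657 + 161676) = 0.1229

0.1229


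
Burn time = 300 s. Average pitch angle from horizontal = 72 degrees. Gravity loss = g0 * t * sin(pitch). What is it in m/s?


GL = 9.81 * 300 * sin(72 deg) = 2799 m/s

2799 m/s


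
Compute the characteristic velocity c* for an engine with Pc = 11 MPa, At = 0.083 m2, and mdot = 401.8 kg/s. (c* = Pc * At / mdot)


c* = 11e6 * 0.083 / 401.8 = 2272 m/s

2272 m/s


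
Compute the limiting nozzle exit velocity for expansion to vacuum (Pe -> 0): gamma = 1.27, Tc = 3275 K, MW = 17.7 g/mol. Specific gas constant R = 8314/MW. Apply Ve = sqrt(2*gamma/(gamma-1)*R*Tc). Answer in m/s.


R = 8314 / 17.7 = 469.72 J/(kg.K)
Ve = sqrt(2 * 1.27 / (1.27 - 1) * 469.72 * 3275) = 3804 m/s

3804 m/s


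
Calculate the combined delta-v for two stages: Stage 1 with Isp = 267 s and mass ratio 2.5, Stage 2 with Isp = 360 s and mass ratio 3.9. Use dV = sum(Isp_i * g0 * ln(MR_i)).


dV1 = 267 * 9.81 * ln(2.5) = 2400.0 m/s
dV2 = 360 * 9.81 * ln(3.9) = 4806.4 m/s
Total dV = 2400.0 + 4806.4 = 7206.4 m/s ~ 7206 m/s

7206 m/s


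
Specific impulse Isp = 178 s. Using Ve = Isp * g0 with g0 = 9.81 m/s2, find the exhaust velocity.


Ve = Isp * g0 = 178 * 9.81 = 1746.2 m/s

1746.2 m/s


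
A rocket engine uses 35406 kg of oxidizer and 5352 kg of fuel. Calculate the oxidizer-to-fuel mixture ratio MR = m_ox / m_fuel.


MR = 35406 / 5352 = 6.62

6.62


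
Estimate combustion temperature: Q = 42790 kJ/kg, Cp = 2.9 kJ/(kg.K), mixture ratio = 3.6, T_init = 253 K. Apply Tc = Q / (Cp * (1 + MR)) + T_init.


Tc = 42790 / (2.9 * (1 + 3.6)) + 253 = 3461 K

3461 K


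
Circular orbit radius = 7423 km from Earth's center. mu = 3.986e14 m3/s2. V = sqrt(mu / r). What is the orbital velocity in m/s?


V = sqrt(3.986e14 / 7423000) = 7328 m/s

7328 m/s


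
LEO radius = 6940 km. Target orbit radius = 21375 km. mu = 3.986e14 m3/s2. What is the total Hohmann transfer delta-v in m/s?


V1 = sqrt(mu/r1) = 7578.6 m/s
dV1 = V1*(sqrt(2*r2/(r1+r2)) - 1) = 1733.52 m/s
V2 = sqrt(mu/r2) = 4318.33 m/s
dV2 = V2*(1 - sqrt(2*r1/(r1+r2))) = 1294.88 m/s
Total dV = 3028 m/s

3028 m/s


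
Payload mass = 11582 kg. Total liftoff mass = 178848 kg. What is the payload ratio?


PR = 11582 / 178848 = 0.0648

0.0648


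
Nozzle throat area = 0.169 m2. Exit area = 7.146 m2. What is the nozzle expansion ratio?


AR = 7.146 / 0.169 = 42.3

42.3


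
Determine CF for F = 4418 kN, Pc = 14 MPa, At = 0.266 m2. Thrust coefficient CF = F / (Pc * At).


CF = 4418000 / (14e6 * 0.266) = 1.19

1.19


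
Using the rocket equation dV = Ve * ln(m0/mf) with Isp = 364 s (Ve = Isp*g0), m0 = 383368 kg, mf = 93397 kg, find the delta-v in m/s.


Ve = 364 * 9.81 = 3570.84 m/s
dV = 3570.84 * ln(383368/93397) = 5043 m/s

5043 m/s


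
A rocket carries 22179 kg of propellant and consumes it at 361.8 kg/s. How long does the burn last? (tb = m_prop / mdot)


tb = 22179 / 361.8 = 61.3 s

61.3 s


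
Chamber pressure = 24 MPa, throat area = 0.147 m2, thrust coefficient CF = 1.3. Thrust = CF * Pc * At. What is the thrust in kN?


F = 1.3 * 24e6 * 0.147 = 4.5864e+06 N = 4586.4 kN

4586.4 kN


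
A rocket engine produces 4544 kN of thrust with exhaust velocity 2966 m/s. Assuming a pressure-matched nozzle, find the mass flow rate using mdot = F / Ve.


mdot = F / Ve = 4544000 / 2966 = 1532.0 kg/s

1532.0 kg/s


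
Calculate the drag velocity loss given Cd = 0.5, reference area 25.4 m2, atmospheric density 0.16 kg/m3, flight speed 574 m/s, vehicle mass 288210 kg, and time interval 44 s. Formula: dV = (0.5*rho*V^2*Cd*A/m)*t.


D = 0.5 * 0.16 * 574^2 * 0.5 * 25.4 = 334747.62 N
a = 334747.62 / 288210 = 1.1615 m/s2
dV = 1.1615 * 44 = 51.1 m/s

51.1 m/s


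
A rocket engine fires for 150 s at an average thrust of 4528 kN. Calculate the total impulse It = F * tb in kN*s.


It = 4528 * 150 = 679200 kN*s

679200 kN*s


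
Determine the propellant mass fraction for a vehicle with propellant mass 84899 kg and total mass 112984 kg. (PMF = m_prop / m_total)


PMF = 84899 / 112984 = 0.751

0.751


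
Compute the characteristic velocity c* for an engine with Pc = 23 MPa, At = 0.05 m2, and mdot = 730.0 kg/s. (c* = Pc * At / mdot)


c* = 23e6 * 0.05 / 730.0 = 1575 m/s

1575 m/s


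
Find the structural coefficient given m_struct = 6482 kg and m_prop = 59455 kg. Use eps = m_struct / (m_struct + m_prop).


eps = 6482 / (6482 + 59455) = 0.0983

0.0983


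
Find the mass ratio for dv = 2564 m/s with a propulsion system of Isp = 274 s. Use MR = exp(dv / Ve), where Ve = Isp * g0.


Ve = 274 * 9.81 = 2687.94 m/s
MR = exp(2564 / 2687.94) = 2.596

2.596


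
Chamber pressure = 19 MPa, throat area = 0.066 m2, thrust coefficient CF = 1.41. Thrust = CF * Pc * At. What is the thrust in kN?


F = 1.41 * 19e6 * 0.066 = 1.7681e+06 N = 1768.1 kN

1768.1 kN


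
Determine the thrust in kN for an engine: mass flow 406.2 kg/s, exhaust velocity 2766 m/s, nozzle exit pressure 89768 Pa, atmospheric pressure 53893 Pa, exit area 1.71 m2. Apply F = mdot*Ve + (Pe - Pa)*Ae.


F = 406.2 * 2766 + (89768 - 53893) * 1.71 = 1.1849e+06 N = 1184.9 kN

1184.9 kN


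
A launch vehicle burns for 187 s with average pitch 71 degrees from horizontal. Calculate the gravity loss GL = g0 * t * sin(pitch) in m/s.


GL = 9.81 * 187 * sin(71 deg) = 1735 m/s

1735 m/s


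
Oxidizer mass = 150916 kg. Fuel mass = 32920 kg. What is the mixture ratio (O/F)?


MR = 150916 / 32920 = 4.58

4.58


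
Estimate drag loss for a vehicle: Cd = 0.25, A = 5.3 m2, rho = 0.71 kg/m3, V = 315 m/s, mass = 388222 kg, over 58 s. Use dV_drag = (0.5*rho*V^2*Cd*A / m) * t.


D = 0.5 * 0.71 * 315^2 * 0.25 * 5.3 = 46672.96 N
a = 46672.96 / 388222 = 0.1202 m/s2
dV = 0.1202 * 58 = 7.0 m/s

7.0 m/s


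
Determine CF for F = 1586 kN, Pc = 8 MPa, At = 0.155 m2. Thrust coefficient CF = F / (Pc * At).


CF = 1586000 / (8e6 * 0.155) = 1.28

1.28


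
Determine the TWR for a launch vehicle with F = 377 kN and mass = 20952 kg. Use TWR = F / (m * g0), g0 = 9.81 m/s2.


TWR = 377000 / (20952 * 9.81) = 1.83

1.83


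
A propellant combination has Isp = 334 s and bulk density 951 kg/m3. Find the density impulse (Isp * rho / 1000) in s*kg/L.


rho*Isp = 334 * 951 / 1000 = 318 s*kg/L

318 s*kg/L


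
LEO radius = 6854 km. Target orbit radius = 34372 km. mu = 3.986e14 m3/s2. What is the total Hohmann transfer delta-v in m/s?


V1 = sqrt(mu/r1) = 7626.0 m/s
dV1 = V1*(sqrt(2*r2/(r1+r2)) - 1) = 2221.56 m/s
V2 = sqrt(mu/r2) = 3405.39 m/s
dV2 = V2*(1 - sqrt(2*r1/(r1+r2))) = 1441.72 m/s
Total dV = 3663 m/s

3663 m/s
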